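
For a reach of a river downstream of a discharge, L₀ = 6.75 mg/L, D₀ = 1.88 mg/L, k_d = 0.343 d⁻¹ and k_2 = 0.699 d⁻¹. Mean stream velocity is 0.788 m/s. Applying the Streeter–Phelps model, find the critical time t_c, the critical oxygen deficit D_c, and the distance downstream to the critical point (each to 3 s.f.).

At the critical point dD/dt = 0, so k_d L₀ e^(−k_d t) = k_2 D. Substituting D(t) from the Streeter–Phelps equation and solving for t gives
t_c = ln[(k_2/k_d)(1 − D₀(k_2−k_d)/(k_d L₀))] / (k_2−k_d).
Here k_2−k_d = 0.3560 d⁻¹ and 1 − D₀(k_2−k_d)/(k_d L₀) = 1 − 1.88×0.3560/(0.343×6.75) = 0.7109, so
t_c = ln(2.038 × 0.7109) / 0.3560 = 0.3707 / 0.3560 = 1.041 d.
L(t_c) = L₀ e^(−k_d t_c) = 6.75 × 0.6996 = 4.723 mg/L, and at the critical point k_2 D_c = k_d L, so D_c = (0.343/0.699) × 4.723 = 2.317 mg/L.
x_c = v t_c = 0.788 m/s × 1.041 d × 86400 s/d = 70900 m ≈ 70.9 km.

t_c ≈ 1.04 d; D_c ≈ 2.32 mg/L; x_c ≈ 70.9 km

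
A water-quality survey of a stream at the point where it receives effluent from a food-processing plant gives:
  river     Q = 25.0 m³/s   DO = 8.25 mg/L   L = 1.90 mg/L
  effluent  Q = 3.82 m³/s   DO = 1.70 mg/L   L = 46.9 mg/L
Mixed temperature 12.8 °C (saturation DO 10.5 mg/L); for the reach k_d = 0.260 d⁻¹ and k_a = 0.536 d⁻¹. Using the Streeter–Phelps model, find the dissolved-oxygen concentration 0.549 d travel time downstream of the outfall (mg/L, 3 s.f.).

DO ≈ 7.27 mg/L

Mixed DO = (25.0×8.25 + 3.82×1.70)/(25.0+3.82) = 212.7/28.82 = 7.382 mg/L.
Mixed L₀ = (25.0×1.90 + 3.82×46.9)/(28.82) = 226.7/28.82 = 7.865 mg/L.
Initial deficit D₀ = C_s − DO₀ = 10.5 − 7.382 = 3.118 mg/L.
D(0.549) = [0.260×7.865/(0.536−0.260)](e^(−0.260×0.549) − e^(−0.536×0.549)) + 3.118 e^(−0.536×0.549)
= 7.409 × (0.8670 − 0.7451) + 3.118 × 0.7451 = 3.226 mg/L.
DO = 10.5 − 3.226 = 7.274 mg/L.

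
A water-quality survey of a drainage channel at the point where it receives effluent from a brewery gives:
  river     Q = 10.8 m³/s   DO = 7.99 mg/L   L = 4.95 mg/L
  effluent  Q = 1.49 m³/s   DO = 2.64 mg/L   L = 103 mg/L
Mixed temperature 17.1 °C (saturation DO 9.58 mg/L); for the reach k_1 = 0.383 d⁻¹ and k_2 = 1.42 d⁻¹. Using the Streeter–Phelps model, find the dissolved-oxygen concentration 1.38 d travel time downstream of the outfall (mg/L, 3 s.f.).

DO ≈ 6.48 mg/L

Mixed DO = (10.8×7.99 + 1.49×2.64)/(10.8+1.49) = 90.23/12.29 = 7.341 mg/L.
Mixed L₀ = (10.8×4.95 + 1.49×103)/(12.29) = 206.9/12.29 = 16.84 mg/L.
Initial deficit D₀ = C_s − DO₀ = 9.58 − 7.341 = 2.239 mg/L.
D(1.38) = [0.383×16.84/(1.42−0.383)](e^(−0.383×1.38) − e^(−1.42×1.38)) + 2.239 e^(−1.42×1.38)
= 6.219 × (0.5895 − 0.1409) + 2.239 × 0.1409 = 3.105 mg/L.
DO = 9.58 − 3.105 = 6.475 mg/L.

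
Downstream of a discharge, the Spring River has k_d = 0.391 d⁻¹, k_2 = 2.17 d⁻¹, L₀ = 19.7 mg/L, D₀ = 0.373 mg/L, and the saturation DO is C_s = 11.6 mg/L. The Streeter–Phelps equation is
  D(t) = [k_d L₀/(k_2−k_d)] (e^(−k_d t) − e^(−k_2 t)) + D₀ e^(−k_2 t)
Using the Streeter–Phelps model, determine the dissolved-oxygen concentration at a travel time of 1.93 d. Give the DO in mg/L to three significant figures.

k_d L₀/(k_2−k_d) = 0.391×19.7/(2.17−0.391) = 7.703/1.779 = 4.330 mg/L.
e^(−k_d t) = e^(−0.391×1.930) = 0.4702; e^(−k_2 t) = e^(−2.17×1.930) = 0.01518.
D = 4.330 × (0.4702 − 0.01518) + 0.373 × 0.01518 = 1.970 + 0.005660 = 1.976 mg/L.
DO = C_s − D = 11.6 − 1.976 = 9.624 mg/L.

DO ≈ 9.62 mg/L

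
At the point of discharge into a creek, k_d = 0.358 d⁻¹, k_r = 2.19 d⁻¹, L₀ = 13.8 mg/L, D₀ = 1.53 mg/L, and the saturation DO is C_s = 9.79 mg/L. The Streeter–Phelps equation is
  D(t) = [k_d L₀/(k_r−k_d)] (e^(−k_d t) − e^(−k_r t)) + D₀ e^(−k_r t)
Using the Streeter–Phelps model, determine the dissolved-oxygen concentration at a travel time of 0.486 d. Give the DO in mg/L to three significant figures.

DO ≈ 7.93 mg/L

k_d L₀/(k_r−k_d) = 0.358×13.8/(2.19−0.358) = 4.940/1.832 = 2.697 mg/L.
e^(−k_d t) = e^(−0.358×0.4860) = 0.8403; e^(−k_r t) = e^(−2.19×0.4860) = 0.3450.
D = 2.697 × (0.8403 − 0.3450) + 1.53 × 0.3450 = 1.336 + 0.5278 = 1.864 mg/L.
DO = C_s − D = 9.79 − 1.864 = 7.926 mg/L.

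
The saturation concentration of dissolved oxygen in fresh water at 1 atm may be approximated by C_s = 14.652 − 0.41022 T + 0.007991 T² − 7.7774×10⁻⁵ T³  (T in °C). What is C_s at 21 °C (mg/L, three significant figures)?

C_s ≈ 8.84 mg/L

C_s = 14.652 − 0.41022×21 + 0.007991×21² − 7.7774×10⁻⁵×21³ = 8.841 mg/L.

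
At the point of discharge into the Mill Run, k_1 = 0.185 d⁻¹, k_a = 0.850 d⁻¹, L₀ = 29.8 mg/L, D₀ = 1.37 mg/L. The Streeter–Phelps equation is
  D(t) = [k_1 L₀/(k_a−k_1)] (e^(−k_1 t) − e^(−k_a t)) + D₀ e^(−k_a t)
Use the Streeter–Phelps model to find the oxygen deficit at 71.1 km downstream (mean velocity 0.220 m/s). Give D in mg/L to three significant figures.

Travel time t = x/v = 71.1 km / (0.220 m/s) = 71100 m / 0.220 m/s = 323200 s = 3.741 d.
k_1 L₀/(k_a−k_1) = 0.185×29.8/(0.850−0.185) = 5.513/0.6650 = 8.290 mg/L.
e^(−k_1 t) = e^(−0.185×3.741) = 0.5006; e^(−k_a t) = e^(−0.850×3.741) = 0.04161.
D = 8.290 × (0.5006 − 0.04161) + 1.37 × 0.04161 = 3.805 + 0.05700 = 3.862 mg/L.

D ≈ 3.86 mg/L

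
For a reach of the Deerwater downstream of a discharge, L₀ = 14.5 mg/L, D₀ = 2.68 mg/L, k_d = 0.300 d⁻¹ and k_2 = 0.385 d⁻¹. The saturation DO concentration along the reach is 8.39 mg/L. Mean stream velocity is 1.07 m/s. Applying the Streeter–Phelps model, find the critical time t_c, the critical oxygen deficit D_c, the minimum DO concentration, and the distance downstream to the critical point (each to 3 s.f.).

t_c = [1/(k_2−k_d)] ln[(k_2/k_d)(1 − D₀(k_2−k_d)/(k_d L₀))]
= [1/(0.385−0.300)] ln[(0.385/0.300)(1 − 2.68×0.08500/(0.300×14.5))]
= (1/0.08500) ln[1.283 × 0.9476] = 11.76 × ln(1.216) = 11.76 × 0.1957 = 2.302 d.
L(t_c) = L₀ e^(−k_d t_c) = 14.5 × 0.5013 = 7.268 mg/L, and at the critical point k_2 D_c = k_d L, so D_c = (0.300/0.385) × 7.268 = 5.664 mg/L.
Minimum DO = C_s − D_c = 8.39 − 5.664 = 2.726 mg/L.
x_c = v t_c = 1.07 m/s × 2.302 d × 86400 s/d = 212800 m ≈ 213 km.

t_c ≈ 2.30 d; D_c ≈ 5.66 mg/L; min DO ≈ 2.73 mg/L; x_c ≈ 213 km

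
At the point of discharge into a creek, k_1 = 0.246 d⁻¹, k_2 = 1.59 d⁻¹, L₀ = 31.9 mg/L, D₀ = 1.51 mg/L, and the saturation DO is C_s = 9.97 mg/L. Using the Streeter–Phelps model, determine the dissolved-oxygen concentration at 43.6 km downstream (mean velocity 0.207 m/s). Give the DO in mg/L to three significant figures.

Travel time t = x/v = 43.6 km / (0.207 m/s) = 43600 m / 0.207 m/s = 210600 s = 2.438 d.
k_1 L₀/(k_2−k_1) = 0.246×31.9/(1.59−0.246) = 7.847/1.344 = 5.839 mg/L.
e^(−k_1 t) = e^(−0.246×2.438) = 0.5490; e^(−k_2 t) = e^(−1.59×2.438) = 0.02073.
D = 5.839 × (0.5490 − 0.02073) + 1.51 × 0.02073 = 3.084 + 0.03130 = 3.116 mg/L.
DO = C_s − D = 9.97 − 3.116 = 6.854 mg/L.

DO ≈ 6.85 mg/L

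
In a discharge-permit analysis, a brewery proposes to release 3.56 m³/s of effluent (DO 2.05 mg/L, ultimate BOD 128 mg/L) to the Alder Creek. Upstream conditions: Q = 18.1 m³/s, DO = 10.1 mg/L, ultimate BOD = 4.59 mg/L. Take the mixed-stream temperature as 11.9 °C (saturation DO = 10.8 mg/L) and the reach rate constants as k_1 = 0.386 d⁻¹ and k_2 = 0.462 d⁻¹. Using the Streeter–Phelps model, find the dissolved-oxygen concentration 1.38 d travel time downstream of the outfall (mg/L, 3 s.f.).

Mixed DO = (18.1×10.1 + 3.56×2.05)/(18.1+3.56) = 190.1/21.66 = 8.777 mg/L.
Mixed L₀ = (18.1×4.59 + 3.56×128)/(21.66) = 538.8/21.66 = 24.87 mg/L.
Initial deficit D₀ = C_s − DO₀ = 10.8 − 8.777 = 2.023 mg/L.
D(1.38) = [0.386×24.87/(0.462−0.386)](e^(−0.386×1.38) − e^(−0.462×1.38)) + 2.023 e^(−0.462×1.38)
= 126.3 × (0.5870 − 0.5286) + 2.023 × 0.5286 = 8.453 mg/L.
DO = 10.8 − 8.453 = 2.347 mg/L.

DO ≈ 2.35 mg/L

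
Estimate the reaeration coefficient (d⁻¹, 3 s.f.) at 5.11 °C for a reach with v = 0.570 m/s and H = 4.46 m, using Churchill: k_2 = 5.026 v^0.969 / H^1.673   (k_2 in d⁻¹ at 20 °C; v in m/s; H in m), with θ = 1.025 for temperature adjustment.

k_2(20) = 5.026 × 0.570^0.969 / 4.46^1.673 = 5.026 × 0.5800 / 12.20 = 0.2390 d⁻¹.
k_2(5.11) = 0.2390 × 1.025^(5.11−20) = 0.2390 × 0.6923 = 0.1654 d⁻¹.

k_2 ≈ 0.165 d⁻¹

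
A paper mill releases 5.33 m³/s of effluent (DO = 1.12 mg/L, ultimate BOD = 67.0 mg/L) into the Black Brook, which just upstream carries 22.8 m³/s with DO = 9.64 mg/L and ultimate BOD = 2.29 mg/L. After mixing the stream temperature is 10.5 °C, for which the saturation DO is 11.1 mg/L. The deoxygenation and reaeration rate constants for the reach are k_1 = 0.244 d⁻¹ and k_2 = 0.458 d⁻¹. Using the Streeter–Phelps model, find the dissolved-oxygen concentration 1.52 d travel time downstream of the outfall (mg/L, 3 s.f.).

DO ≈ 6.39 mg/L

Mixed DO = (22.8×9.64 + 5.33×1.12)/(22.8+5.33) = 225.8/28.13 = 8.026 mg/L.
Mixed L₀ = (22.8×2.29 + 5.33×67.0)/(28.13) = 409.3/28.13 = 14.55 mg/L.
Initial deficit D₀ = C_s − DO₀ = 11.1 − 8.026 = 3.074 mg/L.
D(1.52) = [0.244×14.55/(0.458−0.244)](e^(−0.244×1.52) − e^(−0.458×1.52)) + 3.074 e^(−0.458×1.52)
= 16.59 × (0.6901 − 0.4985) + 3.074 × 0.4985 = 4.712 mg/L.
DO = 11.1 − 4.712 = 6.388 mg/L.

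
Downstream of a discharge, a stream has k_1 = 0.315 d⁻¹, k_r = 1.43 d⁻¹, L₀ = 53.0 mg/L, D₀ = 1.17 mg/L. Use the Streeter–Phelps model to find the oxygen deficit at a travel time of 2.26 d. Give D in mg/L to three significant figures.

k_1 L₀/(k_r−k_1) = 0.315×53.0/(1.43−0.315) = 16.70/1.115 = 14.97 mg/L.
e^(−k_1 t) = e^(−0.315×2.260) = 0.4907; e^(−k_r t) = e^(−1.43×2.260) = 0.03949.
D = 14.97 × (0.4907 − 0.03949) + 1.17 × 0.03949 = 6.756 + 0.04620 = 6.802 mg/L.

D ≈ 6.80 mg/L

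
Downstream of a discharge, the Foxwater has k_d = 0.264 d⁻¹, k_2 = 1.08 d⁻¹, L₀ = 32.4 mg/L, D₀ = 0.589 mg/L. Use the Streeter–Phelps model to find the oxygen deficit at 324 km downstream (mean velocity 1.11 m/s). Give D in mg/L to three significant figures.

Travel time t = x/v = 324 km / (1.11 m/s) = 324000 m / 1.11 m/s = 291900 s = 3.378 d.
k_d L₀/(k_2−k_d) = 0.264×32.4/(1.08−0.264) = 8.554/0.8160 = 10.48 mg/L.
e^(−k_d t) = e^(−0.264×3.378) = 0.4099; e^(−k_2 t) = e^(−1.08×3.378) = 0.02603.
D = 10.48 × (0.4099 − 0.02603) + 0.589 × 0.02603 = 4.024 + 0.01533 = 4.039 mg/L.

D ≈ 4.04 mg/L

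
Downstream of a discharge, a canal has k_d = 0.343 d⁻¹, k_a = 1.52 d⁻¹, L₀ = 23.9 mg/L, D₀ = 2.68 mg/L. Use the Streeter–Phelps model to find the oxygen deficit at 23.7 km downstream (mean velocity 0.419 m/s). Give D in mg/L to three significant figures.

Travel time t = x/v = 23.7 km / (0.419 m/s) = 23700 m / 0.419 m/s = 56560 s = 0.6547 d.
k_d L₀/(k_a−k_d) = 0.343×23.9/(1.52−0.343) = 8.198/1.177 = 6.965 mg/L.
e^(−k_d t) = e^(−0.343×0.6547) = 0.7989; e^(−k_a t) = e^(−1.52×0.6547) = 0.3697.
D = 6.965 × (0.7989 − 0.3697) + 2.68 × 0.3697 = 2.989 + 0.9908 = 3.980 mg/L.

D ≈ 3.98 mg/L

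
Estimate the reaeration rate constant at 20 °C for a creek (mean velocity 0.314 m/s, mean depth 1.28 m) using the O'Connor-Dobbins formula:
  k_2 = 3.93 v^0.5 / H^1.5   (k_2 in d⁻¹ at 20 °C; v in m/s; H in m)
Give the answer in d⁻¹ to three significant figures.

k_2 ≈ 1.52 d⁻¹

k_2 = 3.93 × 0.314^0.5 / 1.28^1.5 = 3.93 × 0.5604 / 1.448 = 1.521 d⁻¹.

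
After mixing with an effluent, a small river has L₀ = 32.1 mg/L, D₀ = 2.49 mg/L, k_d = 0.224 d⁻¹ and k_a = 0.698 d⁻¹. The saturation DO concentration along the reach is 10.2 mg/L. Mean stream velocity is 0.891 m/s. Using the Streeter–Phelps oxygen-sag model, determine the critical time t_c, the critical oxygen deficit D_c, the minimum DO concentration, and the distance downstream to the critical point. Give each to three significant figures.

t_c ≈ 2.02 d; D_c ≈ 6.55 mg/L; min DO ≈ 3.65 mg/L; x_c ≈ 155 km

t_c = [1/(k_a−k_d)] ln[(k_a/k_d)(1 − D₀(k_a−k_d)/(k_d L₀))]
= [1/(0.698−0.224)] ln[(0.698/0.224)(1 − 2.49×0.4740/(0.224×32.1))]
= (1/0.4740) ln[3.116 × 0.8359] = 2.110 × ln(2.605) = 2.110 × 0.9573 = 2.020 d.
L(t_c) = L₀ e^(−k_d t_c) = 32.1 × 0.6361 = 20.42 mg/L, and at the critical point k_a D_c = k_d L, so D_c = (0.224/0.698) × 20.42 = 6.553 mg/L.
Minimum DO = C_s − D_c = 10.2 − 6.553 = 3.647 mg/L.
x_c = v t_c = 0.891 m/s × 2.020 d × 86400 s/d = 155500 m ≈ 155 km.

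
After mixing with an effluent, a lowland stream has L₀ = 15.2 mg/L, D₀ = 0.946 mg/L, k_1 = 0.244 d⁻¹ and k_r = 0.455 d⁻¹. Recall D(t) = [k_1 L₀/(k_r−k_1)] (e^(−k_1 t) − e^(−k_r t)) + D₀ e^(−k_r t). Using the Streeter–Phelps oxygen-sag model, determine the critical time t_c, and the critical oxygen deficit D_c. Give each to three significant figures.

t_c ≈ 2.69 d; D_c ≈ 4.23 mg/L

With k_r/k_1 = 1.865 and 1 − D₀(k_r−k_1)/(k_1 L₀) = 0.9462,
t_c = ln(1.865 × 0.9462) / (0.455 − 0.244) = ln(1.764) / 0.2110 = 0.5678/0.2110 = 2.691 d.
L(t_c) = L₀ e^(−k_1 t_c) = 15.2 × 0.5186 = 7.883 mg/L, and at the critical point k_r D_c = k_1 L, so D_c = (0.244/0.455) × 7.883 = 4.227 mg/L.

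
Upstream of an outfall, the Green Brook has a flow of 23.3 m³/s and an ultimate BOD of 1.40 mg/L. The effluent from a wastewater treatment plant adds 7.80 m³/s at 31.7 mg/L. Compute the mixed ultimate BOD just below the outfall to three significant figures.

9.00 mg/L

Flow-weighted mixing: C = (Q_r C_r + Q_w C_w)/(Q_r + Q_w)
= (23.3×1.40 + 7.80×31.7)/(23.3 + 7.80) = 279.9/31.10 = 8.999 mg/L.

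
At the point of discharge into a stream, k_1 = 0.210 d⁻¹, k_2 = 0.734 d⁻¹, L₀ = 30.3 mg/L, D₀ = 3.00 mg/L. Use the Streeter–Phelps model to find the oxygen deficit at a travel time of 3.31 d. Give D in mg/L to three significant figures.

D ≈ 5.25 mg/L

k_1 L₀/(k_2−k_1) = 0.210×30.3/(0.734−0.210) = 6.363/0.5240 = 12.14 mg/L.
e^(−k_1 t) = e^(−0.210×3.310) = 0.4990; e^(−k_2 t) = e^(−0.734×3.310) = 0.08808.
D = 12.14 × (0.4990 − 0.08808) + 3.00 × 0.08808 = 4.990 + 0.2642 = 5.254 mg/L.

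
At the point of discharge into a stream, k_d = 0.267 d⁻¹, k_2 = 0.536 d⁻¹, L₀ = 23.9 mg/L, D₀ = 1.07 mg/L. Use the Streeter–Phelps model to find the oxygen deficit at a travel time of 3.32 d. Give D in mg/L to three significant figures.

D ≈ 5.95 mg/L

k_d L₀/(k_2−k_d) = 0.267×23.9/(0.536−0.267) = 6.381/0.2690 = 23.72 mg/L.
e^(−k_d t) = e^(−0.267×3.320) = 0.4121; e^(−k_2 t) = e^(−0.536×3.320) = 0.1687.
D = 23.72 × (0.4121 − 0.1687) + 1.07 × 0.1687 = 5.774 + 0.1805 = 5.955 mg/L.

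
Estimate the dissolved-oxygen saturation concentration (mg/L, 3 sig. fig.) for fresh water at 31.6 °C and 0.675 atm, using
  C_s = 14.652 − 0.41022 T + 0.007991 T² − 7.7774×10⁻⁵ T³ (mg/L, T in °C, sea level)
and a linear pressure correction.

C_s ≈ 4.87 mg/L

At sea level: C_s = 14.652 − 0.41022×31.6 + 0.007991×31.6² − 7.7774×10⁻⁵×31.6³ = 7.214 mg/L.
Pressure correction: C_s' = 7.214 × 0.675 = 4.870 mg/L.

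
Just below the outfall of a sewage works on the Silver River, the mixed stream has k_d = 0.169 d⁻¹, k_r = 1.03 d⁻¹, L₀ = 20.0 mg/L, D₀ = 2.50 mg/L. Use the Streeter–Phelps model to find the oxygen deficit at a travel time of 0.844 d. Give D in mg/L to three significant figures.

k_d L₀/(k_r−k_d) = 0.169×20.0/(1.03−0.169) = 3.380/0.8610 = 3.926 mg/L.
e^(−k_d t) = e^(−0.169×0.8440) = 0.8671; e^(−k_r t) = e^(−1.03×0.8440) = 0.4192.
D = 3.926 × (0.8671 − 0.4192) + 2.50 × 0.4192 = 1.758 + 1.048 = 2.806 mg/L.

D ≈ 2.81 mg/L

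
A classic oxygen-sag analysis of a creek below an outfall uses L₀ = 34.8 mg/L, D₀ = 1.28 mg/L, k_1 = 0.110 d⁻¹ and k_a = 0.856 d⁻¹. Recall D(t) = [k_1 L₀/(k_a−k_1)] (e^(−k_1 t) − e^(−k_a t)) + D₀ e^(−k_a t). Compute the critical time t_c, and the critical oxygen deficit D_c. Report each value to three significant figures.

With k_a/k_1 = 7.782 and 1 − D₀(k_a−k_1)/(k_1 L₀) = 0.7506,
t_c = ln(7.782 × 0.7506) / (0.856 − 0.110) = ln(5.841) / 0.7460 = 1.765/0.7460 = 2.366 d.
D_c = (k_1/k_a) L₀ e^(−k_1 t_c) = (0.110/0.856) × 34.8 × e^(−0.110×2.366) = 0.1285 × 34.8 × 0.7709 = 3.447 mg/L.

t_c ≈ 2.37 d; D_c ≈ 3.45 mg/L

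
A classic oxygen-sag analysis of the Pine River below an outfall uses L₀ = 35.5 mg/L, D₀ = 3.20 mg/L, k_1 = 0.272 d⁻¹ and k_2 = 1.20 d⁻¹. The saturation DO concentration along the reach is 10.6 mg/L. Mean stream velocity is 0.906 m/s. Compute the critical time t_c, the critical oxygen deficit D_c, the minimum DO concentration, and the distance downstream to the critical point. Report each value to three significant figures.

t_c = [1/(k_2−k_1)] ln[(k_2/k_1)(1 − D₀(k_2−k_1)/(k_1 L₀))]
= [1/(1.20−0.272)] ln[(1.20/0.272)(1 − 3.20×0.9280/(0.272×35.5))]
= (1/0.9280) ln[4.412 × 0.6925] = 1.078 × ln(3.055) = 1.078 × 1.117 = 1.203 d.
L(t_c) = L₀ e^(−k_1 t_c) = 35.5 × 0.7208 = 25.59 mg/L, and at the critical point k_2 D_c = k_1 L, so D_c = (0.272/1.20) × 25.59 = 5.800 mg/L.
Minimum DO = C_s − D_c = 10.6 − 5.800 = 4.800 mg/L.
x_c = v t_c = 0.906 m/s × 1.203 d × 86400 s/d = 94200 m ≈ 94.2 km.

t_c ≈ 1.20 d; D_c ≈ 5.80 mg/L; min DO ≈ 4.80 mg/L; x_c ≈ 94.2 km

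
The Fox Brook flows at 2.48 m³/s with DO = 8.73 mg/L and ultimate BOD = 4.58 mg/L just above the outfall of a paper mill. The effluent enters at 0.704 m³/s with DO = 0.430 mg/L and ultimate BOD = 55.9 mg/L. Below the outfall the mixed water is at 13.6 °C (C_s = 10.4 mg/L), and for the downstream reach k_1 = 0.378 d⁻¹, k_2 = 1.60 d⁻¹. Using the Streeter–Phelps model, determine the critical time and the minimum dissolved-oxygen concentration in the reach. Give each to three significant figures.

t_c ≈ 0.164 d; minimum DO ≈ 6.86 mg/L

Mixed DO = (2.48×8.73 + 0.704×0.430)/(2.48+0.704) = 21.95/3.184 = 6.895 mg/L.
Mixed L₀ = (2.48×4.58 + 0.704×55.9)/(3.184) = 50.71/3.184 = 15.93 mg/L.
Initial deficit D₀ = C_s − DO₀ = 10.4 − 6.895 = 3.505 mg/L.
t_c = (1/1.222) ln[(1.60/0.378)(1 − 3.505×1.222/(0.378×15.93))] = 0.8183 × ln(1.221) = 0.1636 d.
D_c = (0.378/1.60) × 15.93 × e^(−0.378×0.1636) = 0.2362 × 15.93 × 0.9400 = 3.537 mg/L.
Minimum DO = 10.4 − 3.537 = 6.863 mg/L.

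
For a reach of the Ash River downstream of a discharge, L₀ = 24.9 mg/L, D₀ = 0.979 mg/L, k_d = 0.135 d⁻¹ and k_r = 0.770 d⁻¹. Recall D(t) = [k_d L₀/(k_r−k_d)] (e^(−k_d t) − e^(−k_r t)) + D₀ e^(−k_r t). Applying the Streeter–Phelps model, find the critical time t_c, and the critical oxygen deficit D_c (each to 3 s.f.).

With k_r/k_d = 5.704 and 1 − D₀(k_r−k_d)/(k_d L₀) = 0.8151,
t_c = ln(5.704 × 0.8151) / (0.770 − 0.135) = ln(4.649) / 0.6350 = 1.537/0.6350 = 2.420 d.
D_c = (k_d/k_r) L₀ e^(−k_d t_c) = (0.135/0.770) × 24.9 × e^(−0.135×2.420) = 0.1753 × 24.9 × 0.7213 = 3.149 mg/L.

t_c ≈ 2.42 d; D_c ≈ 3.15 mg/L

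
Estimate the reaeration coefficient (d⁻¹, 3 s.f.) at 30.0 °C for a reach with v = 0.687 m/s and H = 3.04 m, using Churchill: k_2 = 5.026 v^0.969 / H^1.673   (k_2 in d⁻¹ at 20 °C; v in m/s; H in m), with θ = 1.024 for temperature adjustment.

k_2 ≈ 0.689 d⁻¹

k_2(20) = 5.026 × 0.687^0.969 / 3.04^1.673 = 5.026 × 0.6950 / 6.425 = 0.5437 d⁻¹.
k_2(30.0) = 0.5437 × 1.024^(30.0−20) = 0.5437 × 1.268 = 0.6893 d⁻¹.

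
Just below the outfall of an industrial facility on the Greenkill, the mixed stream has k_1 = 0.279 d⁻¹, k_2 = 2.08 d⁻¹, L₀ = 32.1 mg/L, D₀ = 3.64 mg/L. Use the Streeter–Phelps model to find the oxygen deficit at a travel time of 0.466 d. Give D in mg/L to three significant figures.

D ≈ 3.86 mg/L

k_1 L₀/(k_2−k_1) = 0.279×32.1/(2.08−0.279) = 8.956/1.801 = 4.973 mg/L.
e^(−k_1 t) = e^(−0.279×0.4660) = 0.8781; e^(−k_2 t) = e^(−2.08×0.4660) = 0.3794.
D = 4.973 × (0.8781 − 0.3794) + 3.64 × 0.3794 = 2.480 + 1.381 = 3.861 mg/L.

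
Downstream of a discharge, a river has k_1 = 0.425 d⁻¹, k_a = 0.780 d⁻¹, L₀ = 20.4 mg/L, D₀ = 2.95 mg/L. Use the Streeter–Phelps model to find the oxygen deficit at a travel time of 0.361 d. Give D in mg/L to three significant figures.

k_1 L₀/(k_a−k_1) = 0.425×20.4/(0.780−0.425) = 8.670/0.3550 = 24.42 mg/L.
e^(−k_1 t) = e^(−0.425×0.3610) = 0.8578; e^(−k_a t) = e^(−0.780×0.3610) = 0.7546.
D = 24.42 × (0.8578 − 0.7546) + 2.95 × 0.7546 = 2.520 + 2.226 = 4.746 mg/L.

D ≈ 4.75 mg/L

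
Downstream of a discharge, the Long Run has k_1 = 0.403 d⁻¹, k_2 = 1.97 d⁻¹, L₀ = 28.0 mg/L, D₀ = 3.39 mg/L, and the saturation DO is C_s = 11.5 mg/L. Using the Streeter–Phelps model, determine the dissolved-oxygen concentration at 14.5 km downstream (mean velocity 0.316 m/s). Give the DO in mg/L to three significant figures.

DO ≈ 7.03 mg/L

Travel time t = x/v = 14.5 km / (0.316 m/s) = 14500 m / 0.316 m/s = 45890 s = 0.5311 d.
k_1 L₀/(k_2−k_1) = 0.403×28.0/(1.97−0.403) = 11.28/1.567 = 7.201 mg/L.
e^(−k_1 t) = e^(−0.403×0.5311) = 0.8073; e^(−k_2 t) = e^(−1.97×0.5311) = 0.3513.
D = 7.201 × (0.8073 − 0.3513) + 3.39 × 0.3513 = 3.284 + 1.191 = 4.475 mg/L.
DO = C_s − D = 11.5 − 4.475 = 7.025 mg/L.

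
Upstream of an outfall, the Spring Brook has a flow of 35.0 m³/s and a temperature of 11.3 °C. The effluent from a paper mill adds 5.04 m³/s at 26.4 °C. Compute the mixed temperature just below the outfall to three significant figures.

13.2 °C

Flow-weighted mixing: C = (Q_r C_r + Q_w C_w)/(Q_r + Q_w)
= (35.0×11.3 + 5.04×26.4)/(35.0 + 5.04) = 528.6/40.04 = 13.20 °C.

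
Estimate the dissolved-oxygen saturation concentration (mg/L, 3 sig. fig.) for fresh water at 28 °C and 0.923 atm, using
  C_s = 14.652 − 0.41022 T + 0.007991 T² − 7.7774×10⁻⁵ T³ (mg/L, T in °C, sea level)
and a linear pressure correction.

At sea level: C_s = 14.652 − 0.41022×28 + 0.007991×28² − 7.7774×10⁻⁵×28³ = 7.723 mg/L.
Pressure correction: C_s' = 7.723 × 0.923 = 7.129 mg/L.

C_s ≈ 7.13 mg/L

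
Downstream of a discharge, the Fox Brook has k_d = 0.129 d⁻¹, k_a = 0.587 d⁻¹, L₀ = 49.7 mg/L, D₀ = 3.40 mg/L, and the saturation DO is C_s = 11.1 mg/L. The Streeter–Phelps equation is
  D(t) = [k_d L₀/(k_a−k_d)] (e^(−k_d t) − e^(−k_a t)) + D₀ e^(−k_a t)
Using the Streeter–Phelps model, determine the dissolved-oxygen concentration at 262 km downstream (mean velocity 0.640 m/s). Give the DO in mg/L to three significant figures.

DO ≈ 4.16 mg/L

Travel time t = x/v = 262 km / (0.640 m/s) = 262000 m / 0.640 m/s = 409400 s = 4.738 d.
k_d L₀/(k_a−k_d) = 0.129×49.7/(0.587−0.129) = 6.411/0.4580 = 14.00 mg/L.
e^(−k_d t) = e^(−0.129×4.738) = 0.5427; e^(−k_a t) = e^(−0.587×4.738) = 0.06196.
D = 14.00 × (0.5427 − 0.06196) + 3.40 × 0.06196 = 6.729 + 0.2107 = 6.940 mg/L.
DO = C_s − D = 11.1 − 6.940 = 4.160 mg/L.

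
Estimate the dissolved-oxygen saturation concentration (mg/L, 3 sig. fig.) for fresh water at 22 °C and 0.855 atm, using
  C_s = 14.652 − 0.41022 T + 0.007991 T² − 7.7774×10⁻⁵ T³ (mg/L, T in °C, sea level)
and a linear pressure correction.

At sea level: C_s = 14.652 − 0.41022×22 + 0.007991×22² − 7.7774×10⁻⁵×22³ = 8.667 mg/L.
Pressure correction: C_s' = 8.667 × 0.855 = 7.410 mg/L.

C_s ≈ 7.41 mg/L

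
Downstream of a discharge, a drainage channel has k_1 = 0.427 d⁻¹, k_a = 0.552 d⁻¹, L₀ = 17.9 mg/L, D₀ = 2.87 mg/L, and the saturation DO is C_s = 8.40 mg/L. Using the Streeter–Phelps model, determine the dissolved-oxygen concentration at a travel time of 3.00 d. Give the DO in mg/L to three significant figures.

k_1 L₀/(k_a−k_1) = 0.427×17.9/(0.552−0.427) = 7.643/0.1250 = 61.15 mg/L.
e^(−k_1 t) = e^(−0.427×3.000) = 0.2778; e^(−k_a t) = e^(−0.552×3.000) = 0.1909.
D = 61.15 × (0.2778 − 0.1909) + 2.87 × 0.1909 = 5.311 + 0.5479 = 5.859 mg/L.
DO = C_s − D = 8.40 − 5.859 = 2.541 mg/L.

DO ≈ 2.54 mg/L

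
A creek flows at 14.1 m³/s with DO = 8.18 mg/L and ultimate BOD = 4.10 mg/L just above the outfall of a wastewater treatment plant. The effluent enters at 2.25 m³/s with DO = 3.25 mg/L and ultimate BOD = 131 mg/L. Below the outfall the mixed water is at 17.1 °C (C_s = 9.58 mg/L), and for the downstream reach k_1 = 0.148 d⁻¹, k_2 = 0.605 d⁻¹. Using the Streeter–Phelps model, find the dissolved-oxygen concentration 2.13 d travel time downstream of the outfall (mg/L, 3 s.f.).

DO ≈ 5.84 mg/L

Mixed DO = (14.1×8.18 + 2.25×3.25)/(14.1+2.25) = 122.7/16.35 = 7.502 mg/L.
Mixed L₀ = (14.1×4.10 + 2.25×131)/(16.35) = 352.6/16.35 = 21.56 mg/L.
Initial deficit D₀ = C_s − DO₀ = 9.58 − 7.502 = 2.078 mg/L.
D(2.13) = [0.148×21.56/(0.605−0.148)](e^(−0.148×2.13) − e^(−0.605×2.13)) + 2.078 e^(−0.605×2.13)
= 6.983 × (0.7296 − 0.2756) + 2.078 × 0.2756 = 3.743 mg/L.
DO = 9.58 − 3.743 = 5.837 mg/L.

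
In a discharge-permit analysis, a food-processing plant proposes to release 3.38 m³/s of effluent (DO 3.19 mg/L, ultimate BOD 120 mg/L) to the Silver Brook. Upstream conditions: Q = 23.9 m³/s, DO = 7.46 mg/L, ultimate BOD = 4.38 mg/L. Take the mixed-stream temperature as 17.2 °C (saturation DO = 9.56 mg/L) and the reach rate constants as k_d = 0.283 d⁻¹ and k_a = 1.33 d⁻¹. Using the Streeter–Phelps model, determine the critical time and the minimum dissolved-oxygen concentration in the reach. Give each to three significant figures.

t_c ≈ 0.777 d; minimum DO ≈ 6.37 mg/L

Mixed DO = (23.9×7.46 + 3.38×3.19)/(23.9+3.38) = 189.1/27.28 = 6.931 mg/L.
Mixed L₀ = (23.9×4.38 + 3.38×120)/(27.28) = 510.3/27.28 = 18.71 mg/L.
Initial deficit D₀ = C_s − DO₀ = 9.56 − 6.931 = 2.629 mg/L.
t_c = (1/1.047) ln[(1.33/0.283)(1 − 2.629×1.047/(0.283×18.71))] = 0.9551 × ln(2.256) = 0.7770 d.
D_c = (0.283/1.33) × 18.71 × e^(−0.283×0.7770) = 0.2128 × 18.71 × 0.8026 = 3.194 mg/L.
Minimum DO = 9.56 − 3.194 = 6.366 mg/L.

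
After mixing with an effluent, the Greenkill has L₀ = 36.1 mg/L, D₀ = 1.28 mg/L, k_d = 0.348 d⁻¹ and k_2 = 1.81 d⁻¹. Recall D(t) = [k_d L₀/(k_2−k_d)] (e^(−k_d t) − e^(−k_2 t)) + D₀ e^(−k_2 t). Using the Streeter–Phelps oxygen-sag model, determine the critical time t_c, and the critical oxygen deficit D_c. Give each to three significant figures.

t_c = [1/(k_2−k_d)] ln[(k_2/k_d)(1 − D₀(k_2−k_d)/(k_d L₀))]
= [1/(1.81−0.348)] ln[(1.81/0.348)(1 − 1.28×1.462/(0.348×36.1))]
= (1/1.462) ln[5.201 × 0.8510] = 0.6840 × ln(4.426) = 0.6840 × 1.488 = 1.017 d.
L(t_c) = L₀ e^(−k_d t_c) = 36.1 × 0.7018 = 25.34 mg/L, and at the critical point k_2 D_c = k_d L, so D_c = (0.348/1.81) × 25.34 = 4.871 mg/L.

t_c ≈ 1.02 d; D_c ≈ 4.87 mg/L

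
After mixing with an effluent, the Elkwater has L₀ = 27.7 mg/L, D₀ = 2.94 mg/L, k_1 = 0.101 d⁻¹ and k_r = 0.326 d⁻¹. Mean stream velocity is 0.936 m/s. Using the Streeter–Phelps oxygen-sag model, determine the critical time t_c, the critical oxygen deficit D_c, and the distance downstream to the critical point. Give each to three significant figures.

t_c ≈ 4.01 d; D_c ≈ 5.72 mg/L; x_c ≈ 324 km

t_c = [1/(k_r−k_1)] ln[(k_r/k_1)(1 − D₀(k_r−k_1)/(k_1 L₀))]
= [1/(0.326−0.101)] ln[(0.326/0.101)(1 − 2.94×0.2250/(0.101×27.7))]
= (1/0.2250) ln[3.228 × 0.7636] = 4.444 × ln(2.465) = 4.444 × 0.9020 = 4.009 d.
L(t_c) = L₀ e^(−k_1 t_c) = 27.7 × 0.6670 = 18.48 mg/L, and at the critical point k_r D_c = k_1 L, so D_c = (0.101/0.326) × 18.48 = 5.724 mg/L.
x_c = v t_c = 0.936 m/s × 4.009 d × 86400 s/d = 324200 m ≈ 324 km.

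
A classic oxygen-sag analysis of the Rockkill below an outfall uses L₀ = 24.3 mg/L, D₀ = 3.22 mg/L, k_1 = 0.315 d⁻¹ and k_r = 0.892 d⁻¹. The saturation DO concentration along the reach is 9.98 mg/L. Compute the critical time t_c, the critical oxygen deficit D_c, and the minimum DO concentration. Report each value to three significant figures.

t_c ≈ 1.32 d; D_c ≈ 5.66 mg/L; min DO ≈ 4.32 mg/L

At the critical point dD/dt = 0, so k_1 L₀ e^(−k_1 t) = k_r D. Substituting D(t) from the Streeter–Phelps equation and solving for t gives
t_c = ln[(k_r/k_1)(1 − D₀(k_r−k_1)/(k_1 L₀))] / (k_r−k_1).
Here k_r−k_1 = 0.5770 d⁻¹ and 1 − D₀(k_r−k_1)/(k_1 L₀) = 1 − 3.22×0.5770/(0.315×24.3) = 0.7573, so
t_c = ln(2.832 × 0.7573) / 0.5770 = 0.7629 / 0.5770 = 1.322 d.
D_c = (k_1/k_r) L₀ e^(−k_1 t_c) = (0.315/0.892) × 24.3 × e^(−0.315×1.322) = 0.3531 × 24.3 × 0.6594 = 5.658 mg/L.
Minimum DO = C_s − D_c = 9.98 − 5.658 = 4.322 mg/L.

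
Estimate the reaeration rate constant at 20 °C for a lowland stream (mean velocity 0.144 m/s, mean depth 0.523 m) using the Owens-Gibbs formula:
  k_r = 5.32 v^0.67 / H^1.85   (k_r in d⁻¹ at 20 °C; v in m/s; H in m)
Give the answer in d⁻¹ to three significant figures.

k_r = 5.32 × 0.144^0.67 / 0.523^1.85 = 5.32 × 0.2730 / 0.3015 = 4.817 d⁻¹.

k_r ≈ 4.82 d⁻¹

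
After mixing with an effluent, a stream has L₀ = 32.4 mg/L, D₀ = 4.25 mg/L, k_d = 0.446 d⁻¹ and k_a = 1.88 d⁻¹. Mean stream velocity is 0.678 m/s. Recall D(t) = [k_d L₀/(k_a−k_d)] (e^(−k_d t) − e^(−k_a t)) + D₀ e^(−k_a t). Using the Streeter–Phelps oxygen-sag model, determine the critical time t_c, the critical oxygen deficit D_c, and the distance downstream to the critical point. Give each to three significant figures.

With k_a/k_d = 4.215 and 1 − D₀(k_a−k_d)/(k_d L₀) = 0.5782,
t_c = ln(4.215 × 0.5782) / (1.88 − 0.446) = ln(2.437) / 1.434 = 0.8910/1.434 = 0.6213 d.
L(t_c) = L₀ e^(−k_d t_c) = 32.4 × 0.7580 = 24.56 mg/L, and at the critical point k_a D_c = k_d L, so D_c = (0.446/1.88) × 24.56 = 5.826 mg/L.
x_c = v t_c = 0.678 m/s × 0.6213 d × 86400 s/d = 36400 m ≈ 36.4 km.

t_c ≈ 0.621 d; D_c ≈ 5.83 mg/L; x_c ≈ 36.4 km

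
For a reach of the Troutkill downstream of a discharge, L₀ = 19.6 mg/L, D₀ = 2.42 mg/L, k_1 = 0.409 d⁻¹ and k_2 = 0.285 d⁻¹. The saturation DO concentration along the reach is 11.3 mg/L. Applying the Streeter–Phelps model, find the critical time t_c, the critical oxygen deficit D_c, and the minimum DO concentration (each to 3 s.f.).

At the critical point dD/dt = 0, so k_1 L₀ e^(−k_1 t) = k_2 D. Substituting D(t) from the Streeter–Phelps equation and solving for t gives
t_c = ln[(k_2/k_1)(1 − D₀(k_2−k_1)/(k_1 L₀))] / (k_2−k_1).
Here k_2−k_1 = -0.1240 d⁻¹ and 1 − D₀(k_2−k_1)/(k_1 L₀) = 1 − 2.42×-0.1240/(0.409×19.6) = 1.037, so
t_c = ln(0.6968 × 1.037) / -0.1240 = -0.3245 / -0.1240 = 2.617 d.
L(t_c) = L₀ e^(−k_1 t_c) = 19.6 × 0.3429 = 6.721 mg/L, and at the critical point k_2 D_c = k_1 L, so D_c = (0.409/0.285) × 6.721 = 9.646 mg/L.
Minimum DO = C_s − D_c = 11.3 − 9.646 = 1.654 mg/L.

t_c ≈ 2.62 d; D_c ≈ 9.65 mg/L; min DO ≈ 1.65 mg/L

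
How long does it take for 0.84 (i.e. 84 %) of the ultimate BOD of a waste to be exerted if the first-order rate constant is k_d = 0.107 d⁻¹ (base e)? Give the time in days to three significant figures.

t ≈ 17.1 d

y/L₀ = 1 − e^(−k_d t) = 0.84 ⇒ e^(−k_d t) = 0.160
t = −ln(0.160) / 0.107 = 1.833 / 0.107 = 17.13 d.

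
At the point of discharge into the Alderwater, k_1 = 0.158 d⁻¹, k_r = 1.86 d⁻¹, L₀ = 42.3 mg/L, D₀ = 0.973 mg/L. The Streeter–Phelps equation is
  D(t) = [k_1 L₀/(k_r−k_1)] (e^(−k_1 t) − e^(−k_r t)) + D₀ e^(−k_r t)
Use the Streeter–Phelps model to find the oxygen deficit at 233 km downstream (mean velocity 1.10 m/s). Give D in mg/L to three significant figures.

Travel time t = x/v = 233 km / (1.10 m/s) = 233000 m / 1.10 m/s = 211800 s = 2.452 d.
k_1 L₀/(k_r−k_1) = 0.158×42.3/(1.86−0.158) = 6.683/1.702 = 3.927 mg/L.
e^(−k_1 t) = e^(−0.158×2.452) = 0.6789; e^(−k_r t) = e^(−1.86×2.452) = 0.01046.
D = 3.927 × (0.6789 − 0.01046) + 0.973 × 0.01046 = 2.625 + 0.01018 = 2.635 mg/L.

D ≈ 2.63 mg/L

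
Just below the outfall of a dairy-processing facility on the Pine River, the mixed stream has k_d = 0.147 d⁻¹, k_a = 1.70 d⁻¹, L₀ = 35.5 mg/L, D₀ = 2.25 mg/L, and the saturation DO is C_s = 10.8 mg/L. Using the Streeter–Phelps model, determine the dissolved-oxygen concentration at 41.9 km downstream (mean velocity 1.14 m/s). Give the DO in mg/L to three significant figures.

DO ≈ 8.18 mg/L

Travel time t = x/v = 41.9 km / (1.14 m/s) = 41900 m / 1.14 m/s = 36750 s = 0.4254 d.
k_d L₀/(k_a−k_d) = 0.147×35.5/(1.70−0.147) = 5.218/1.553 = 3.360 mg/L.
e^(−k_d t) = e^(−0.147×0.4254) = 0.9394; e^(−k_a t) = e^(−1.70×0.4254) = 0.4852.
D = 3.360 × (0.9394 − 0.4852) + 2.25 × 0.4852 = 1.526 + 1.092 = 2.618 mg/L.
DO = C_s − D = 10.8 − 2.618 = 8.182 mg/L.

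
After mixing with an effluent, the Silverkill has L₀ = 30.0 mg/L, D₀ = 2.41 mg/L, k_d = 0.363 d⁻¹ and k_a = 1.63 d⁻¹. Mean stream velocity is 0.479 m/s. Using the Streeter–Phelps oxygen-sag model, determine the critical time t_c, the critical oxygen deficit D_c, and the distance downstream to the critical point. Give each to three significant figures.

t_c ≈ 0.926 d; D_c ≈ 4.77 mg/L; x_c ≈ 38.3 km

At the critical point dD/dt = 0, so k_d L₀ e^(−k_d t) = k_a D. Substituting D(t) from the Streeter–Phelps equation and solving for t gives
t_c = ln[(k_a/k_d)(1 − D₀(k_a−k_d)/(k_d L₀))] / (k_a−k_d).
Here k_a−k_d = 1.267 d⁻¹ and 1 − D₀(k_a−k_d)/(k_d L₀) = 1 − 2.41×1.267/(0.363×30.0) = 0.7196, so
t_c = ln(4.490 × 0.7196) / 1.267 = 1.173 / 1.267 = 0.9257 d.
D_c = (k_d/k_a) L₀ e^(−k_d t_c) = (0.363/1.63) × 30.0 × e^(−0.363×0.9257) = 0.2227 × 30.0 × 0.7146 = 4.774 mg/L.
x_c = v t_c = 0.479 m/s × 0.9257 d × 86400 s/d = 38310 m ≈ 38.3 km.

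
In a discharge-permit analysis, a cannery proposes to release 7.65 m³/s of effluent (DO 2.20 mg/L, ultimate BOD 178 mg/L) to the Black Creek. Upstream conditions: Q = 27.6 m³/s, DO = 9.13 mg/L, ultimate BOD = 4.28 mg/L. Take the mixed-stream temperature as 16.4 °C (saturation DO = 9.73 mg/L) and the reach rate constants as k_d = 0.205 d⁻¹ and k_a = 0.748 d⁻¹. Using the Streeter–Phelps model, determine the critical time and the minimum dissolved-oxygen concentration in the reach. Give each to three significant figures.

Mixed DO = (27.6×9.13 + 7.65×2.20)/(27.6+7.65) = 268.8/35.25 = 7.626 mg/L.
Mixed L₀ = (27.6×4.28 + 7.65×178)/(35.25) = 1480/35.25 = 41.98 mg/L.
Initial deficit D₀ = C_s − DO₀ = 9.73 − 7.626 = 2.104 mg/L.
t_c = (1/0.5430) ln[(0.748/0.205)(1 − 2.104×0.5430/(0.205×41.98))] = 1.842 × ln(3.164) = 2.121 d.
D_c = (0.205/0.748) × 41.98 × e^(−0.205×2.121) = 0.2741 × 41.98 × 0.6473 = 7.448 mg/L.
Minimum DO = 9.73 − 7.448 = 2.282 mg/L.

t_c ≈ 2.12 d; minimum DO ≈ 2.28 mg/L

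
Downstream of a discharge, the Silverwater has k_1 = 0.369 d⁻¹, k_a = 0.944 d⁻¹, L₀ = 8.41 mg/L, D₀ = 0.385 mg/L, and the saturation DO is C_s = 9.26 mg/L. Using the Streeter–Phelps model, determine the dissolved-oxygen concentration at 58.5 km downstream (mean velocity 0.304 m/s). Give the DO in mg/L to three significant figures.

DO ≈ 7.50 mg/L

Travel time t = x/v = 58.5 km / (0.304 m/s) = 58500 m / 0.304 m/s = 192400 s = 2.227 d.
k_1 L₀/(k_a−k_1) = 0.369×8.41/(0.944−0.369) = 3.103/0.5750 = 5.397 mg/L.
e^(−k_1 t) = e^(−0.369×2.227) = 0.4396; e^(−k_a t) = e^(−0.944×2.227) = 0.1221.
D = 5.397 × (0.4396 − 0.1221) + 0.385 × 0.1221 = 1.713 + 0.04703 = 1.760 mg/L.
DO = C_s − D = 9.26 − 1.760 = 7.500 mg/L.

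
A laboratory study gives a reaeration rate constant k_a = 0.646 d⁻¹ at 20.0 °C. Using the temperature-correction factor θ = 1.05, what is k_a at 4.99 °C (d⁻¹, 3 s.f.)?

k_a ≈ 0.311 d⁻¹

k_a(T₂) = k_a(T₁) · θ^(T₂−T₁) = 0.646 × 1.05^(4.99−20.0)
= 0.646 × 1.05^-15.0 = 0.646 × 0.4808 = 0.3106 d⁻¹.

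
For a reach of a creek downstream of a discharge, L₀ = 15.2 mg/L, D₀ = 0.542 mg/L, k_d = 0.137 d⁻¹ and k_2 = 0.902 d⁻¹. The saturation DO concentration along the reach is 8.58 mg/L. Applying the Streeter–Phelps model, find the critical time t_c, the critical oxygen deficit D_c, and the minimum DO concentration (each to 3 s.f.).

At the critical point dD/dt = 0, so k_d L₀ e^(−k_d t) = k_2 D. Substituting D(t) from the Streeter–Phelps equation and solving for t gives
t_c = ln[(k_2/k_d)(1 − D₀(k_2−k_d)/(k_d L₀))] / (k_2−k_d).
Here k_2−k_d = 0.7650 d⁻¹ and 1 − D₀(k_2−k_d)/(k_d L₀) = 1 − 0.542×0.7650/(0.137×15.2) = 0.8009, so
t_c = ln(6.584 × 0.8009) / 0.7650 = 1.663 / 0.7650 = 2.173 d.
L(t_c) = L₀ e^(−k_d t_c) = 15.2 × 0.7425 = 11.29 mg/L, and at the critical point k_2 D_c = k_d L, so D_c = (0.137/0.902) × 11.29 = 1.714 mg/L.
Minimum DO = C_s − D_c = 8.58 − 1.714 = 6.866 mg/L.

t_c ≈ 2.17 d; D_c ≈ 1.71 mg/L; min DO ≈ 6.87 mg/L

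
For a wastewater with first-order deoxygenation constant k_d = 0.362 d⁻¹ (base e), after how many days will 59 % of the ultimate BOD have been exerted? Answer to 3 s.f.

t ≈ 2.46 d

y/L₀ = 1 − e^(−k_d t) = 0.59 ⇒ e^(−k_d t) = 0.410
t = −ln(0.410) / 0.362 = 0.8916 / 0.362 = 2.463 d.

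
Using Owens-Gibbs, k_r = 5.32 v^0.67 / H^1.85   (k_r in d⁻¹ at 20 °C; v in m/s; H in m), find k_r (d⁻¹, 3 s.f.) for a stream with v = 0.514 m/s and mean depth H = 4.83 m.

k_r ≈ 0.185 d⁻¹

k_r = 5.32 × 0.514^0.67 / 4.83^1.85 = 5.32 × 0.6402 / 18.42 = 0.1849 d⁻¹.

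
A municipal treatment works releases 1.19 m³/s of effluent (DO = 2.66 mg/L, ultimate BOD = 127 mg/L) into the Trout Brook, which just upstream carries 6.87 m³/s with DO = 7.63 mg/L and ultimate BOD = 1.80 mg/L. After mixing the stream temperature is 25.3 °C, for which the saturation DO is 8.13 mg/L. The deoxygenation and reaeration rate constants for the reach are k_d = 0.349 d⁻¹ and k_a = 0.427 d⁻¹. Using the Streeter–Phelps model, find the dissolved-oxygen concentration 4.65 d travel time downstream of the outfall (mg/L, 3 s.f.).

DO ≈ 2.51 mg/L

Mixed DO = (6.87×7.63 + 1.19×2.66)/(6.87+1.19) = 55.58/8.060 = 6.896 mg/L.
Mixed L₀ = (6.87×1.80 + 1.19×127)/(8.060) = 163.5/8.060 = 20.28 mg/L.
Initial deficit D₀ = C_s − DO₀ = 8.13 − 6.896 = 1.234 mg/L.
D(4.65) = [0.349×20.28/(0.427−0.349)](e^(−0.349×4.65) − e^(−0.427×4.65)) + 1.234 e^(−0.427×4.65)
= 90.76 × (0.1973 − 0.1373) + 1.234 × 0.1373 = 5.618 mg/L.
DO = 8.13 − 5.618 = 2.512 mg/L.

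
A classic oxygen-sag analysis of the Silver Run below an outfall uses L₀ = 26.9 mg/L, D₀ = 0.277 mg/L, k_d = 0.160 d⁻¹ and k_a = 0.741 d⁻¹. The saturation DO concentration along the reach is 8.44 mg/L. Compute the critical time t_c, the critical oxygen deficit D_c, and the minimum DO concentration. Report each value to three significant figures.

t_c ≈ 2.57 d; D_c ≈ 3.85 mg/L; min DO ≈ 4.59 mg/L

t_c = [1/(k_a−k_d)] ln[(k_a/k_d)(1 − D₀(k_a−k_d)/(k_d L₀))]
= [1/(0.741−0.160)] ln[(0.741/0.160)(1 − 0.277×0.5810/(0.160×26.9))]
= (1/0.5810) ln[4.631 × 0.9626] = 1.721 × ln(4.458) = 1.721 × 1.495 = 2.573 d.
L(t_c) = L₀ e^(−k_d t_c) = 26.9 × 0.6626 = 17.82 mg/L, and at the critical point k_a D_c = k_d L, so D_c = (0.160/0.741) × 17.82 = 3.848 mg/L.
Minimum DO = C_s − D_c = 8.44 − 3.848 = 4.592 mg/L.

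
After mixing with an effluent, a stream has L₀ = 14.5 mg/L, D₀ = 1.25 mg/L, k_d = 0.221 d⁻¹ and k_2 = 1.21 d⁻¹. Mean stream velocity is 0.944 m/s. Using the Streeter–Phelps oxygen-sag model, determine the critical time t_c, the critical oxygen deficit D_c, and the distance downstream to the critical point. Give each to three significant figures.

With k_2/k_d = 5.475 and 1 − D₀(k_2−k_d)/(k_d L₀) = 0.6142,
t_c = ln(5.475 × 0.6142) / (1.21 − 0.221) = ln(3.363) / 0.9890 = 1.213/0.9890 = 1.226 d.
L(t_c) = L₀ e^(−k_d t_c) = 14.5 × 0.7626 = 11.06 mg/L, and at the critical point k_2 D_c = k_d L, so D_c = (0.221/1.21) × 11.06 = 2.020 mg/L.
x_c = v t_c = 0.944 m/s × 1.226 d × 86400 s/d = 100000 m ≈ 100 km.

t_c ≈ 1.23 d; D_c ≈ 2.02 mg/L; x_c ≈ 100 km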